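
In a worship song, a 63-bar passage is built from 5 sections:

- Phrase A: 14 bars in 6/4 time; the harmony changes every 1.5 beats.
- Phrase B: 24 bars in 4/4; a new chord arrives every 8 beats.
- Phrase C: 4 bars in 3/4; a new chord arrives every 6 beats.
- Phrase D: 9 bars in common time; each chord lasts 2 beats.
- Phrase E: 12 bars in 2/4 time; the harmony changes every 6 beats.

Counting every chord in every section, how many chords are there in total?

92 chords

A has 84 beats and chords last 1.5 each, so 56 chords.
B has 96 beats and chords last 8 each, so 12 chords.
C has 12 beats and chords last 6 each, so 2 chords.
D has 36 beats and chords last 2 each, so 18 chords.
E has 24 beats and chords last 6 each, so 4 chords.
Total: 56 + 12 + 2 + 18 + 4 = 92.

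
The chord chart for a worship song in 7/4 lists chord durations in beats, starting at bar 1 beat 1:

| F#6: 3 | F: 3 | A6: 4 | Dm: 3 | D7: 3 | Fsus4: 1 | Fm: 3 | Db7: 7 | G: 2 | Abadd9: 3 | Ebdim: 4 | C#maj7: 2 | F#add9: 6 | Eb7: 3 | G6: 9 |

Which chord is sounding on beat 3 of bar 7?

Eb7

Beat 3 of bar 7 is beat (7−1)×7 + 3 = 45 overall.
Running totals: F#6 ends at 3, F ends at 6, A6 ends at 10, Dm ends at 13, D7 ends at 16, Fsus4 ends at 17, Fm ends at 20, Db7 ends at 27, G ends at 29, Abadd9 ends at 32, Ebdim ends at 36, C#maj7 ends at 38, F#add9 ends at 44, Eb7 ends at 47.
Beat 45 falls within Eb7.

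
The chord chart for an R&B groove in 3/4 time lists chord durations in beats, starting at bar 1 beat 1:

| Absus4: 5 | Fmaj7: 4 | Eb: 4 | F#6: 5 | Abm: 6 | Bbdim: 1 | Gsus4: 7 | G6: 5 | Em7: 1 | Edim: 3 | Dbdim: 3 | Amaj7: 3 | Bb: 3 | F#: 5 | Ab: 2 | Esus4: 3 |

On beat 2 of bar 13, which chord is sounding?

Beat 2 of bar 13 is beat (13−1)×3 + 2 = 38 overall.
Running totals: Absus4 ends at 5, Fmaj7 ends at 9, Eb ends at 13, F#6 ends at 18, Abm ends at 24, Bbdim ends at 25, Gsus4 ends at 32, G6 ends at 37, Em7 ends at 38.
Beat 38 falls within Em7.

Em7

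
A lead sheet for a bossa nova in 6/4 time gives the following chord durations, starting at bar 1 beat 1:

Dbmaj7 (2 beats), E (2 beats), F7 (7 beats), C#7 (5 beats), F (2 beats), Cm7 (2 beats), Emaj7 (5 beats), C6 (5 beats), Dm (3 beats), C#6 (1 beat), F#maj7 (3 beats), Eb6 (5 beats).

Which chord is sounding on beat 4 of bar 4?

Emaj7

Beat 4 of bar 4 is beat (4−1)×6 + 4 = 22 overall.
Running totals: Dbmaj7 ends at 2, E ends at 4, F7 ends at 11, C#7 ends at 16, F ends at 18, Cm7 ends at 20, Emaj7 ends at 25.
Beat 22 falls within Emaj7.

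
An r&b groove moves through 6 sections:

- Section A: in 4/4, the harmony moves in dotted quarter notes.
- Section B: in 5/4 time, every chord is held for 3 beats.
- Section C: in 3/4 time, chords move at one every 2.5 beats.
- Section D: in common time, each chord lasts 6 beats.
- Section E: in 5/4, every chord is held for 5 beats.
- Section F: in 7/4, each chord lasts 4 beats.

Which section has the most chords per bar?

Section A

A: each chord is 1.5 beats in 4/4, so 8/3 per bar.
B: each chord is 3 beats in 5/4, so 5/3 per bar.
C: each chord is 2.5 beats in 3/4, so 1.2 per bar.
D: each chord is 6 beats in 4/4, so 2/3 per bar.
E: each chord is 5 beats in 5/4, so 1 per bar.
F: each chord is 4 beats in 7/4, so 1.75 per bar.
Fastest is A at 8/3 chords/bar.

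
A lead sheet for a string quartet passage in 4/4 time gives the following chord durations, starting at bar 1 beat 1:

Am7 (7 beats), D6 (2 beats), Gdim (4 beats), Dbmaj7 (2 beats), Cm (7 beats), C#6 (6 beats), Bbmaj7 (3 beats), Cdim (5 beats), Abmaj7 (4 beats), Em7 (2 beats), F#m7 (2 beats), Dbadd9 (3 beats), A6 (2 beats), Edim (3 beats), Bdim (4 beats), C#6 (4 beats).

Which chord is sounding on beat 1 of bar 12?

Dbadd9

Beat 1 of bar 12 is beat (12−1)×4 + 1 = 45 overall.
Running totals: Am7 ends at 7, D6 ends at 9, Gdim ends at 13, Dbmaj7 ends at 15, Cm ends at 22, C#6 ends at 28, Bbmaj7 ends at 31, Cdim ends at 36, Abmaj7 ends at 40, Em7 ends at 42, F#m7 ends at 44, Dbadd9 ends at 47.
Beat 45 falls within Dbadd9.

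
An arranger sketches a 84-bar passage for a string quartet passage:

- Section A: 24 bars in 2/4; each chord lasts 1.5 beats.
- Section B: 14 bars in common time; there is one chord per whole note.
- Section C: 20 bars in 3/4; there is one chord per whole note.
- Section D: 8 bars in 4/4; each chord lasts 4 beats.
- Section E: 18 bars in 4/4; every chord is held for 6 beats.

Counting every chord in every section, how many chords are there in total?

81 chords

A: 24 bars × 2 beats = 48 beats; 1.5 beats/chord → 32 chords.
B: 14 bars × 4 beats = 56 beats; 4 beats/chord → 14 chords.
C: 20 bars × 3 beats = 60 beats; 4 beats/chord → 15 chords.
D: 8 bars × 4 beats = 32 beats; 4 beats/chord → 8 chords.
E: 18 bars × 4 beats = 72 beats; 6 beats/chord → 12 chords.
Total: 32 + 14 + 15 + 8 + 12 = 81.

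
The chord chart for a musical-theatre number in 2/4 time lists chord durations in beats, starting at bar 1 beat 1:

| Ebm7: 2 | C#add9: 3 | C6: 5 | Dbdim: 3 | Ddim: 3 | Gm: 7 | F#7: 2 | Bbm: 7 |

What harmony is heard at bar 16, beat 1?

Bbm

Beat 1 of bar 16 is beat (16−1)×2 + 1 = 31 overall.
Running totals: Ebm7 ends at 2, C#add9 ends at 5, C6 ends at 10, Dbdim ends at 13, Ddim ends at 16, Gm ends at 23, F#7 ends at 25, Bbm ends at 32.
Beat 31 falls within Bbm.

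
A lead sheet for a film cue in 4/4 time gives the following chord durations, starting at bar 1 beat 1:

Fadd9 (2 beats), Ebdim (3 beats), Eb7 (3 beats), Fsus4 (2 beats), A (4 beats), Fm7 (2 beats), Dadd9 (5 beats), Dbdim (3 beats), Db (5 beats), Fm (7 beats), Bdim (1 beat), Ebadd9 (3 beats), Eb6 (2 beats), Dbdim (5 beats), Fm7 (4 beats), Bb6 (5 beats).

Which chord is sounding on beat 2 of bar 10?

Beat 2 of bar 10 is beat (10−1)×4 + 2 = 38 overall.
Running totals: Fadd9 ends at 2, Ebdim ends at 5, Eb7 ends at 8, Fsus4 ends at 10, A ends at 14, Fm7 ends at 16, Dadd9 ends at 21, Dbdim ends at 24, Db ends at 29, Fm ends at 36, Bdim ends at 37, Ebadd9 ends at 40.
Beat 38 falls within Ebadd9.

Ebadd9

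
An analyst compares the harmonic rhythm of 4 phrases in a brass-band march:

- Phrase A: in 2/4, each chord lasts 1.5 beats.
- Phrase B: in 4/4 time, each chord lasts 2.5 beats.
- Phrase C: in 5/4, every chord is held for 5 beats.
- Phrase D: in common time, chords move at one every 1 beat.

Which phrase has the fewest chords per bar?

Phrase C

A: each chord is 1.5 beats in 2/4, so 4/3 per bar.
B: each chord is 2.5 beats in 4/4, so 1.6 per bar.
C: each chord is 5 beats in 5/4, so 1 per bar.
D: each chord is 1 beat in 4/4, so 4 per bar.
Slowest is C at 1 chords/bar.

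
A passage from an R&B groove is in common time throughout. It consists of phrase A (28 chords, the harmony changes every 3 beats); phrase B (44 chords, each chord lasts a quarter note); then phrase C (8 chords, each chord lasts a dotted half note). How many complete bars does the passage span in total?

38 bars

A: 28 × 3 = 84 beats = 21 bars.
B: 44 × 1 = 44 beats = 11 bars.
C: 8 × 3 = 24 beats = 6 bars.
Total: 21 + 11 + 6 = 38 bars.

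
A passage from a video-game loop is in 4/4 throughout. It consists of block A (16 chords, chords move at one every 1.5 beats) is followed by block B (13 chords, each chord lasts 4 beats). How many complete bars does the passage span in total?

19 bars

A: 16 × 1.5 = 24 beats = 6 bars.
B: 13 × 4 = 52 beats = 13 bars.
Total: 6 + 13 = 19 bars.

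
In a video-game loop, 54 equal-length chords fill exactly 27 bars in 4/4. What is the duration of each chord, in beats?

27 bars × 4 beats/bar = 108 beats total.
108 beats ÷ 54 chords = 2 beats per chord.
(That is a half note.)

2 beats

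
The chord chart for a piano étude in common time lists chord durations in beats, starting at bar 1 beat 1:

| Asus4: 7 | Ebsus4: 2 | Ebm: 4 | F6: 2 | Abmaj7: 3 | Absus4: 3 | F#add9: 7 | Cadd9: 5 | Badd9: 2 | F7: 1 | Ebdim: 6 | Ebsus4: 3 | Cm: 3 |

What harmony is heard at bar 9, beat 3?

Beat 3 of bar 9 is beat (9−1)×4 + 3 = 35 overall.
Running totals: Asus4 ends at 7, Ebsus4 ends at 9, Ebm ends at 13, F6 ends at 15, Abmaj7 ends at 18, Absus4 ends at 21, F#add9 ends at 28, Cadd9 ends at 33, Badd9 ends at 35.
Beat 35 falls within Badd9.

Badd9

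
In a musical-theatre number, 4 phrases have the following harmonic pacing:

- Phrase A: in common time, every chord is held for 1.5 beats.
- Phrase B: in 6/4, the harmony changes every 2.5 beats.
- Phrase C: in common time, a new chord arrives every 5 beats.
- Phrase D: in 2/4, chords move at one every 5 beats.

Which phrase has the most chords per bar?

Phrase A

A: each chord is 1.5 beats in 4/4, so 8/3 per bar.
B: each chord is 2.5 beats in 6/4, so 2.4 per bar.
C: each chord is 5 beats in 4/4, so 0.8 per bar.
D: each chord is 5 beats in 2/4, so 0.4 per bar.
Fastest is A at 8/3 chords/bar.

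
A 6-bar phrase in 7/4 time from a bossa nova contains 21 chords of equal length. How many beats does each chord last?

6 bars × 7 beats/bar = 42 beats total.
42 beats ÷ 21 chords = 2 beats per chord.
(That is a half note.)

2 beats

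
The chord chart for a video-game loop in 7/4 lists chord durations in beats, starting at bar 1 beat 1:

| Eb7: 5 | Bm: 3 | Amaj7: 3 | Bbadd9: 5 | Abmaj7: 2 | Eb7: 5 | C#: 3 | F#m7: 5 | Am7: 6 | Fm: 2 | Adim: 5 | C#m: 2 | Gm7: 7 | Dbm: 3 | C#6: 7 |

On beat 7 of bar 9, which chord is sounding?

C#6

Beat 7 of bar 9 is beat (9−1)×7 + 7 = 63 overall.
Running totals: Eb7 ends at 5, Bm ends at 8, Amaj7 ends at 11, Bbadd9 ends at 16, Abmaj7 ends at 18, Eb7 ends at 23, C# ends at 26, F#m7 ends at 31, Am7 ends at 37, Fm ends at 39, Adim ends at 44, C#m ends at 46, Gm7 ends at 53, Dbm ends at 56, C#6 ends at 63.
Beat 63 falls within C#6.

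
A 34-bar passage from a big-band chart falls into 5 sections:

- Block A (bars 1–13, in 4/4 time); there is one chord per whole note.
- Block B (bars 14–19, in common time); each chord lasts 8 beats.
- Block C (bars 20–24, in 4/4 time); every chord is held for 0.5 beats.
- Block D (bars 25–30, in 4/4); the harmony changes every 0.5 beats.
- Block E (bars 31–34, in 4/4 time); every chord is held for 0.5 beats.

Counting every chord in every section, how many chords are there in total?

136 chords

A: 13 bars × 4 beats = 52 beats; 4 beats/chord → 13 chords.
B: 6 bars × 4 beats = 24 beats; 8 beats/chord → 3 chords.
C: 5 bars × 4 beats = 20 beats; 0.5 beats/chord → 40 chords.
D: 6 bars × 4 beats = 24 beats; 0.5 beats/chord → 48 chords.
E: 4 bars × 4 beats = 16 beats; 0.5 beats/chord → 32 chords.
Total: 13 + 3 + 40 + 48 + 32 = 136.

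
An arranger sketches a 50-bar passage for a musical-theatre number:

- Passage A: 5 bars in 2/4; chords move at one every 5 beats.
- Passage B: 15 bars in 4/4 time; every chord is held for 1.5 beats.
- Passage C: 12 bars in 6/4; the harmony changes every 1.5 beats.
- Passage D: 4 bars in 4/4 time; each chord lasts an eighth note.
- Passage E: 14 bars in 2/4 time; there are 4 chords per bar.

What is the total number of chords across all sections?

A: 5·2 = 10 beats, 10/5 = 2 chords.
B: 15·4 = 60 beats, 60/1.5 = 40 chords.
C: 12·6 = 72 beats, 72/1.5 = 48 chords.
D: 4·4 = 16 beats, 16/0.5 = 32 chords.
E: 14·2 = 28 beats, 28/0.5 = 56 chords.
Total: 2 + 40 + 48 + 32 + 56 = 178.

178 chords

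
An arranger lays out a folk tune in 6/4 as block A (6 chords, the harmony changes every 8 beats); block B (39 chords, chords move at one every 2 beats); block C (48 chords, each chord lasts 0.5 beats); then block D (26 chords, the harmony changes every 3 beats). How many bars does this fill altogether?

38 bars

A: 6 × 8 = 48 beats = 8 bars.
B: 39 × 2 = 78 beats = 13 bars.
C: 48 × 0.5 = 24 beats = 4 bars.
D: 26 × 3 = 78 beats = 13 bars.
Total: 8 + 13 + 4 + 13 = 38 bars.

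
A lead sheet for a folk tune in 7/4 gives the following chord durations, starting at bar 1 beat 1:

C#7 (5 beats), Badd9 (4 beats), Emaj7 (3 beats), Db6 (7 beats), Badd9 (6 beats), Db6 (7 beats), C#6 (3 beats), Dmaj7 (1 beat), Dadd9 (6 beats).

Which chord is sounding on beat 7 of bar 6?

Dadd9

Beat 7 of bar 6 is beat (6−1)×7 + 7 = 42 overall.
Running totals: C#7 ends at 5, Badd9 ends at 9, Emaj7 ends at 12, Db6 ends at 19, Badd9 ends at 25, Db6 ends at 32, C#6 ends at 35, Dmaj7 ends at 36, Dadd9 ends at 42.
Beat 42 falls within Dadd9.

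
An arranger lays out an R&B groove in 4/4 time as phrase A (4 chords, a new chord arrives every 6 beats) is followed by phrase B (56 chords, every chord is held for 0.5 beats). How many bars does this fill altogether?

13 bars

A: 4 × 6 = 24 beats = 6 bars.
B: 56 × 0.5 = 28 beats = 7 bars.
Total: 6 + 7 = 13 bars.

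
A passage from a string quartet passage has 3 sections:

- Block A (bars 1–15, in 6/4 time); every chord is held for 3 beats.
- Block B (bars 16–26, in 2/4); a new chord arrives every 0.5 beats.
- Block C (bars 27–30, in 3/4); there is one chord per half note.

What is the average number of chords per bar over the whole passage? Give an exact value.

A: 15 × 6 = 90 beats ÷ 3 = 30 chords.
B: 11 × 2 = 22 beats ÷ 0.5 = 44 chords.
C: 4 × 3 = 12 beats ÷ 2 = 6 chords.
Overall: 80 chords over 30 bars → 80/30 = 8/3 chords per bar.

8/3 chords per bar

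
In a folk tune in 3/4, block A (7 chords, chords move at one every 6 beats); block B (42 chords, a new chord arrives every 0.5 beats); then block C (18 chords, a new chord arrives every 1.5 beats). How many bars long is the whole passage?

A: 7 × 6 = 42 beats = 14 bars.
B: 42 × 0.5 = 21 beats = 7 bars.
C: 18 × 1.5 = 27 beats = 9 bars.
Total: 14 + 7 + 9 = 30 bars.

30 bars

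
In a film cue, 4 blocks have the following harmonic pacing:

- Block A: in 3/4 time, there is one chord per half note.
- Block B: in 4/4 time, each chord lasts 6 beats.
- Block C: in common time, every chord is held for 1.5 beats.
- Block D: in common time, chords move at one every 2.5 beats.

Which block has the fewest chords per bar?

Block B

A: each chord is 2 beats in 3/4, so 1.5 per bar.
B: each chord is 6 beats in 4/4, so 2/3 per bar.
C: each chord is 1.5 beats in 4/4, so 8/3 per bar.
D: each chord is 2.5 beats in 4/4, so 1.6 per bar.
Slowest is B at 2/3 chords/bar.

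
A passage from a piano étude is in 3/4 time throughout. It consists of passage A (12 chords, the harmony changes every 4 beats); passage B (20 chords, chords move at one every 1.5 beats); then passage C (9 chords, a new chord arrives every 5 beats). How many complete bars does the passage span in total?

41 bars

A: 12 × 4 = 48 beats = 16 bars.
B: 20 × 1.5 = 30 beats = 10 bars.
C: 9 × 5 = 45 beats = 15 bars.
Total: 16 + 10 + 15 = 41 bars.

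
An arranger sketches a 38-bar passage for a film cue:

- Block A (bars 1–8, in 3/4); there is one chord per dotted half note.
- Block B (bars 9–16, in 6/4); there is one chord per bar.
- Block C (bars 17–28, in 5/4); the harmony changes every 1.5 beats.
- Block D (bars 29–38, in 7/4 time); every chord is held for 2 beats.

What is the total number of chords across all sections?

91 chords

A: 8 bars × 3 beats = 24 beats; 3 beats/chord → 8 chords.
B: 8 bars × 6 beats = 48 beats; 6 beats/chord → 8 chords.
C: 12 bars × 5 beats = 60 beats; 1.5 beats/chord → 40 chords.
D: 10 bars × 7 beats = 70 beats; 2 beats/chord → 35 chords.
Total: 8 + 8 + 40 + 35 = 91.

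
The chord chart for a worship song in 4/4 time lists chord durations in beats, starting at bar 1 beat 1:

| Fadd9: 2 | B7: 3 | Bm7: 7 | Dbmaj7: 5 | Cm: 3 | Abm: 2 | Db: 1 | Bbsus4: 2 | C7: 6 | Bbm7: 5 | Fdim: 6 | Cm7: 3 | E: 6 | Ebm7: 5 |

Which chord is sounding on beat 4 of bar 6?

Beat 4 of bar 6 is beat (6−1)×4 + 4 = 24 overall.
Running totals: Fadd9 ends at 2, B7 ends at 5, Bm7 ends at 12, Dbmaj7 ends at 17, Cm ends at 20, Abm ends at 22, Db ends at 23, Bbsus4 ends at 25.
Beat 24 falls within Bbsus4.

Bbsus4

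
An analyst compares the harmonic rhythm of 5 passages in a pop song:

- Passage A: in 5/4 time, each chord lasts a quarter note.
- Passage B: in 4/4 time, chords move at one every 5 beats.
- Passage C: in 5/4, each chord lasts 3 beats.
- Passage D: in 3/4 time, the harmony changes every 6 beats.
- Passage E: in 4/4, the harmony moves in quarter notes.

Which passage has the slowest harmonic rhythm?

A: 5/1 = 5 chords/bar.
B: 4/5 = 0.8 chords/bar.
C: 5/3 = 5/3 chords/bar.
D: 3/6 = 0.5 chords/bar.
E: 4/1 = 4 chords/bar.
Slowest is D at 0.5 chords/bar.

Passage D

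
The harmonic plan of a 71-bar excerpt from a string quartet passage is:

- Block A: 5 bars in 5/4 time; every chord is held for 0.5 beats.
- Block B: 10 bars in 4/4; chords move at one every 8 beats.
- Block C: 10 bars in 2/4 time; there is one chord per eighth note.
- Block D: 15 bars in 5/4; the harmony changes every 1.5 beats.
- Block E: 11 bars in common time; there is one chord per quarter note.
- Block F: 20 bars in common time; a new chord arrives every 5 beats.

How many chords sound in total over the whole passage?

A has 25 beats and chords last 0.5 each, so 50 chords.
B has 40 beats and chords last 8 each, so 5 chords.
C has 20 beats and chords last 0.5 each, so 40 chords.
D has 75 beats and chords last 1.5 each, so 50 chords.
E has 44 beats and chords last 1 each, so 44 chords.
F has 80 beats and chords last 5 each, so 16 chords.
Total: 50 + 5 + 40 + 50 + 44 + 16 = 205.

205 chords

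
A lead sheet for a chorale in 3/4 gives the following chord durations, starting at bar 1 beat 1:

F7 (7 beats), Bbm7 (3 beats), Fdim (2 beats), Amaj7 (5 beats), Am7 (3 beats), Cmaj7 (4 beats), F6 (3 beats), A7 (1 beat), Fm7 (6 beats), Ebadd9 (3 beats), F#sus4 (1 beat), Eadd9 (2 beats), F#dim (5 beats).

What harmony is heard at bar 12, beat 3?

Beat 3 of bar 12 is beat (12−1)×3 + 3 = 36 overall.
Running totals: F7 ends at 7, Bbm7 ends at 10, Fdim ends at 12, Amaj7 ends at 17, Am7 ends at 20, Cmaj7 ends at 24, F6 ends at 27, A7 ends at 28, Fm7 ends at 34, Ebadd9 ends at 37.
Beat 36 falls within Ebadd9.

Ebadd9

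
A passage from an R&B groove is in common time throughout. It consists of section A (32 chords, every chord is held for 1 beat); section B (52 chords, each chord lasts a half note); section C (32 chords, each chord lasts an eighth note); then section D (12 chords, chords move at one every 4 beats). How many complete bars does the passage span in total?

A: 32 × 1 = 32 beats = 8 bars.
B: 52 × 2 = 104 beats = 26 bars.
C: 32 × 0.5 = 16 beats = 4 bars.
D: 12 × 4 = 48 beats = 12 bars.
Total: 8 + 26 + 4 + 12 = 50 bars.

50 bars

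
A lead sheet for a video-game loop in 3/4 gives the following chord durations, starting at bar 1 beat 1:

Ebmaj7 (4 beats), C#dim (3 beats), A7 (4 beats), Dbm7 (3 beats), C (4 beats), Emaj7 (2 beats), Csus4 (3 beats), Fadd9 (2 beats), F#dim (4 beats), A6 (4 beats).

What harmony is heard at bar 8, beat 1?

Beat 1 of bar 8 is beat (8−1)×3 + 1 = 22 overall.
Running totals: Ebmaj7 ends at 4, C#dim ends at 7, A7 ends at 11, Dbm7 ends at 14, C ends at 18, Emaj7 ends at 20, Csus4 ends at 23.
Beat 22 falls within Csus4.

Csus4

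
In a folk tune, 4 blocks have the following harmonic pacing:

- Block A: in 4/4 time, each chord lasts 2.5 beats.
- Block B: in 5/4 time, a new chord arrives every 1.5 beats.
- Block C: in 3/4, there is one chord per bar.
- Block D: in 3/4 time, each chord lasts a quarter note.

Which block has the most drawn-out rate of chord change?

Block C

A: 4/2.5 = 1.6 chords/bar.
B: 5/1.5 = 10/3 chords/bar.
C: 3/3 = 1 chord/bar.
D: 3/1 = 3 chords/bar.
Slowest is C at 1 chords/bar.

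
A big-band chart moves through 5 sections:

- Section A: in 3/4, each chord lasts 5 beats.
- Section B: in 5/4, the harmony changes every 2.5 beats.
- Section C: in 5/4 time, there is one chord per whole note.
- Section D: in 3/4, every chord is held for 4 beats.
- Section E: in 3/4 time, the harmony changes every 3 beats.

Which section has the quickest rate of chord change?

Section B

A: each chord is 5 beats in 3/4, so 0.6 per bar.
B: each chord is 2.5 beats in 5/4, so 2 per bar.
C: each chord is 4 beats in 5/4, so 1.25 per bar.
D: each chord is 4 beats in 3/4, so 0.75 per bar.
E: each chord is 3 beats in 3/4, so 1 per bar.
Fastest is B at 2 chords/bar.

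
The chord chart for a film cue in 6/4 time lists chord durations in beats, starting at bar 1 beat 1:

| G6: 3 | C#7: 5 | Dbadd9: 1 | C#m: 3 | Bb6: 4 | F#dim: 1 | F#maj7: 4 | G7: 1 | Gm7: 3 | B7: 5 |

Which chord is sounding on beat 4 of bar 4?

G7

Beat 4 of bar 4 is beat (4−1)×6 + 4 = 22 overall.
Running totals: G6 ends at 3, C#7 ends at 8, Dbadd9 ends at 9, C#m ends at 12, Bb6 ends at 16, F#dim ends at 17, F#maj7 ends at 21, G7 ends at 22.
Beat 22 falls within G7.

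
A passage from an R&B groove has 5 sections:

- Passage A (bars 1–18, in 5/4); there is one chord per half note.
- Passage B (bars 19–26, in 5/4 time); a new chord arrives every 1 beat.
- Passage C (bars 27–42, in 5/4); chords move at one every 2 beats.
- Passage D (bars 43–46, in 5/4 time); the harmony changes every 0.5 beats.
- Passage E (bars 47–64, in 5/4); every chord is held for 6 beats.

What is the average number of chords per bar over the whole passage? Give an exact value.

45/16 chords per bar

A: 18 × 5 = 90 beats ÷ 2 = 45 chords.
B: 8 × 5 = 40 beats ÷ 1 = 40 chords.
C: 16 × 5 = 80 beats ÷ 2 = 40 chords.
D: 4 × 5 = 20 beats ÷ 0.5 = 40 chords.
E: 18 × 5 = 90 beats ÷ 6 = 15 chords.
Overall: 180 chords over 64 bars → 180/64 = 45/16 chords per bar.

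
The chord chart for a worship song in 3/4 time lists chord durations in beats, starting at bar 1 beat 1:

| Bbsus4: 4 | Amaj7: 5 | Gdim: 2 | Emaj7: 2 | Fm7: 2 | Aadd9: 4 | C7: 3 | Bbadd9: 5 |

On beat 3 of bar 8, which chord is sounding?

Bbadd9

Beat 3 of bar 8 is beat (8−1)×3 + 3 = 24 overall.
Running totals: Bbsus4 ends at 4, Amaj7 ends at 9, Gdim ends at 11, Emaj7 ends at 13, Fm7 ends at 15, Aadd9 ends at 19, C7 ends at 22, Bbadd9 ends at 27.
Beat 24 falls within Bbadd9.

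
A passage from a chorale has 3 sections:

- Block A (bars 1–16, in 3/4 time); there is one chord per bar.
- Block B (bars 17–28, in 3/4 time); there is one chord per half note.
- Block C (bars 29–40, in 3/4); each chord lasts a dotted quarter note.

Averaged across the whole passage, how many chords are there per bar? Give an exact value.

A: 16 bars of 3 beats is 48 beats; at 3 beats each that's 16 chords.
B: 12 bars of 3 beats is 36 beats; at 2 beats each that's 18 chords.
C: 12 bars of 3 beats is 36 beats; at 1.5 beats each that's 24 chords.
Overall: 58 chords over 40 bars → 58/40 = 1.45 chords per bar.

1.45 chords per bar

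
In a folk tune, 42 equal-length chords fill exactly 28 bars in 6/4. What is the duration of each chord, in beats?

28 bars × 6 beats/bar = 168 beats total.
168 beats ÷ 42 chords = 4 beats per chord.
(That is a whole note.)

4 beats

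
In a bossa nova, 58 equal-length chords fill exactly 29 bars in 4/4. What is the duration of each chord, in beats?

29 bars × 4 beats/bar = 116 beats total.
116 beats ÷ 58 chords = 2 beats per chord.
(That is a half note.)

2 beats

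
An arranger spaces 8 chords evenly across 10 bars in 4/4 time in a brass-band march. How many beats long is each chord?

10 bars × 4 beats/bar = 40 beats total.
40 beats ÷ 8 chords = 5 beats per chord.

5 beats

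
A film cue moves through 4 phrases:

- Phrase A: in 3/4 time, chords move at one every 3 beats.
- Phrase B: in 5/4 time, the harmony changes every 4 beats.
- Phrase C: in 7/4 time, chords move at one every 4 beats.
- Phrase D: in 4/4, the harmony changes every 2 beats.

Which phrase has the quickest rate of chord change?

Phrase D

A: 3/3 = 1 chord/bar.
B: 5/4 = 1.25 chords/bar.
C: 7/4 = 1.75 chords/bar.
D: 4/2 = 2 chords/bar.
Fastest is D at 2 chords/bar.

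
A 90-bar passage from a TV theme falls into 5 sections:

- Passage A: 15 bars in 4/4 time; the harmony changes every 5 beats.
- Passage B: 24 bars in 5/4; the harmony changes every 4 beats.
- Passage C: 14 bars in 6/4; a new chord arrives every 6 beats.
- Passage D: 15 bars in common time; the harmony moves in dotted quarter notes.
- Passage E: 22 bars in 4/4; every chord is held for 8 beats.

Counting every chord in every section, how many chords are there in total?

A: 15 bars × 4 beats = 60 beats; 5 beats/chord → 12 chords.
B: 24 bars × 5 beats = 120 beats; 4 beats/chord → 30 chords.
C: 14 bars × 6 beats = 84 beats; 6 beats/chord → 14 chords.
D: 15 bars × 4 beats = 60 beats; 1.5 beats/chord → 40 chords.
E: 22 bars × 4 beats = 88 beats; 8 beats/chord → 11 chords.
Total: 12 + 30 + 14 + 40 + 11 = 107.

107 chords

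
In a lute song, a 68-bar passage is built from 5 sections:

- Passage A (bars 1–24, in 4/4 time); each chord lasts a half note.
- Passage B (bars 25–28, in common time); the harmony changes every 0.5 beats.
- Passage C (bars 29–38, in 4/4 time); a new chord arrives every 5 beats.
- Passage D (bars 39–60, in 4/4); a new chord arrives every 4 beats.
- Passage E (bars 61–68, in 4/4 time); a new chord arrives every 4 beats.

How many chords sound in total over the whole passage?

A has 96 beats and chords last 2 each, so 48 chords.
B has 16 beats and chords last 0.5 each, so 32 chords.
C has 40 beats and chords last 5 each, so 8 chords.
D has 88 beats and chords last 4 each, so 22 chords.
E has 32 beats and chords last 4 each, so 8 chords.
Total: 48 + 32 + 8 + 22 + 8 = 118.

118 chords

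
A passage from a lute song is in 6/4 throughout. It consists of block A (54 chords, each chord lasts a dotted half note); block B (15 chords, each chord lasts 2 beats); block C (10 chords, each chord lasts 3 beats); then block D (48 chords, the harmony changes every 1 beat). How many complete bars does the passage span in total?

A: 54 × 3 = 162 beats = 27 bars.
B: 15 × 2 = 30 beats = 5 bars.
C: 10 × 3 = 30 beats = 5 bars.
D: 48 × 1 = 48 beats = 8 bars.
Total: 27 + 5 + 5 + 8 = 45 bars.

45 bars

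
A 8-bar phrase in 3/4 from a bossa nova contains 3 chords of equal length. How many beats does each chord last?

8 beats

8 bars × 3 beats/bar = 24 beats total.
24 beats ÷ 3 chords = 8 beats per chord.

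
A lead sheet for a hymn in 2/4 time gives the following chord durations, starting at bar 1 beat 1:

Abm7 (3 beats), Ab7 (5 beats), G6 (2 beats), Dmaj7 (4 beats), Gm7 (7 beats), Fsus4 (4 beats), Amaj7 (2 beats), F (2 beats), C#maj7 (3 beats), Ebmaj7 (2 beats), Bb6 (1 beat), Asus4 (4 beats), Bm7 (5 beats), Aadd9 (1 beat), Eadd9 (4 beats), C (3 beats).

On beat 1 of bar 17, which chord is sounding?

Ebmaj7

Beat 1 of bar 17 is beat (17−1)×2 + 1 = 33 overall.
Running totals: Abm7 ends at 3, Ab7 ends at 8, G6 ends at 10, Dmaj7 ends at 14, Gm7 ends at 21, Fsus4 ends at 25, Amaj7 ends at 27, F ends at 29, C#maj7 ends at 32, Ebmaj7 ends at 34.
Beat 33 falls within Ebmaj7.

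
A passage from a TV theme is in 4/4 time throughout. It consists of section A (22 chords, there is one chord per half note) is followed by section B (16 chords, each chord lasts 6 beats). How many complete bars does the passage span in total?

A: 22 × 2 = 44 beats = 11 bars.
B: 16 × 6 = 96 beats = 24 bars.
Total: 11 + 24 = 35 bars.

35 bars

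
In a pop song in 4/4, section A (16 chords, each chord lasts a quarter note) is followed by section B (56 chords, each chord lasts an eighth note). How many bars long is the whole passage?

A: 16 × 1 = 16 beats = 4 bars.
B: 56 × 0.5 = 28 beats = 7 bars.
Total: 4 + 7 = 11 bars.

11 bars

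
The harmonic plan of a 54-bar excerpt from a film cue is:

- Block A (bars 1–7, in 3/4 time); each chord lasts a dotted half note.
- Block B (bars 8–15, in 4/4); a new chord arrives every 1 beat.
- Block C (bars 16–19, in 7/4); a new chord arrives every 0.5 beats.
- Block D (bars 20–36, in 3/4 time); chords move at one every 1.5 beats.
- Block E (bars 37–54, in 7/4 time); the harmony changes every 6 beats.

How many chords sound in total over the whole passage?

150 chords

A has 21 beats and chords last 3 each, so 7 chords.
B has 32 beats and chords last 1 each, so 32 chords.
C has 28 beats and chords last 0.5 each, so 56 chords.
D has 51 beats and chords last 1.5 each, so 34 chords.
E has 126 beats and chords last 6 each, so 21 chords.
Total: 7 + 32 + 56 + 34 + 21 = 150.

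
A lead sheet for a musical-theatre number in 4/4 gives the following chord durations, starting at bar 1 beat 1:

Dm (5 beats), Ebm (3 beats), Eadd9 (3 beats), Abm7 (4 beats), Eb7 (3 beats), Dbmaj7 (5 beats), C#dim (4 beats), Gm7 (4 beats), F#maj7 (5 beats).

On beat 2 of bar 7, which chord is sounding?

Beat 2 of bar 7 is beat (7−1)×4 + 2 = 26 overall.
Running totals: Dm ends at 5, Ebm ends at 8, Eadd9 ends at 11, Abm7 ends at 15, Eb7 ends at 18, Dbmaj7 ends at 23, C#dim ends at 27.
Beat 26 falls within C#dim.

C#dim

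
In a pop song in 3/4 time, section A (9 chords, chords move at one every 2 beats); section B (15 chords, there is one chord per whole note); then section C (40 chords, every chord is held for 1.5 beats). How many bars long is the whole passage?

A: 9 × 2 = 18 beats = 6 bars.
B: 15 × 4 = 60 beats = 20 bars.
C: 40 × 1.5 = 60 beats = 20 bars.
Total: 6 + 20 + 20 = 46 bars.

46 bars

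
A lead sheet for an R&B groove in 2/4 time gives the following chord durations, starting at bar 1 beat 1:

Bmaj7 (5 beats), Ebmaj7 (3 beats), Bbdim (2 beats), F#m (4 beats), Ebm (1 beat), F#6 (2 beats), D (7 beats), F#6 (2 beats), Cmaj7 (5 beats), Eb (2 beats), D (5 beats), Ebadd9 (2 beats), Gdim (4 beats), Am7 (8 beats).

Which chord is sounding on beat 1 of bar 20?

Ebadd9

Beat 1 of bar 20 is beat (20−1)×2 + 1 = 39 overall.
Running totals: Bmaj7 ends at 5, Ebmaj7 ends at 8, Bbdim ends at 10, F#m ends at 14, Ebm ends at 15, F#6 ends at 17, D ends at 24, F#6 ends at 26, Cmaj7 ends at 31, Eb ends at 33, D ends at 38, Ebadd9 ends at 40.
Beat 39 falls within Ebadd9.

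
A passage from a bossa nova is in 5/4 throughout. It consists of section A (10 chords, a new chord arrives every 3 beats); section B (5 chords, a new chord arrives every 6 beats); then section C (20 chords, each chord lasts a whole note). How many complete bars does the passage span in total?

28 bars

A: 10 × 3 = 30 beats = 6 bars.
B: 5 × 6 = 30 beats = 6 bars.
C: 20 × 4 = 80 beats = 16 bars.
Total: 6 + 6 + 16 = 28 bars.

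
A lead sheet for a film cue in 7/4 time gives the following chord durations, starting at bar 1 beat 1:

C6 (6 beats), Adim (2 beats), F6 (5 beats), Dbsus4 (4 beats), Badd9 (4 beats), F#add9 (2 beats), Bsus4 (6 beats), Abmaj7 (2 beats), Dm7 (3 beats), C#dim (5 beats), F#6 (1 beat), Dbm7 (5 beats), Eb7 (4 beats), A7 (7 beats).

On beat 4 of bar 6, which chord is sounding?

Beat 4 of bar 6 is beat (6−1)×7 + 4 = 39 overall.
Running totals: C6 ends at 6, Adim ends at 8, F6 ends at 13, Dbsus4 ends at 17, Badd9 ends at 21, F#add9 ends at 23, Bsus4 ends at 29, Abmaj7 ends at 31, Dm7 ends at 34, C#dim ends at 39.
Beat 39 falls within C#dim.

C#dim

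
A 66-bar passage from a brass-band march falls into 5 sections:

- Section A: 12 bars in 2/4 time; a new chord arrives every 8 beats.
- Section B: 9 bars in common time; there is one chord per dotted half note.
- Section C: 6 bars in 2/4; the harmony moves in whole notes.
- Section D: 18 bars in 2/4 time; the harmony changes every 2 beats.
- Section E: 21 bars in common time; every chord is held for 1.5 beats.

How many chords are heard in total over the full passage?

92 chords

A: 12 bars × 2 beats = 24 beats; 8 beats/chord → 3 chords.
B: 9 bars × 4 beats = 36 beats; 3 beats/chord → 12 chords.
C: 6 bars × 2 beats = 12 beats; 4 beats/chord → 3 chords.
D: 18 bars × 2 beats = 36 beats; 2 beats/chord → 18 chords.
E: 21 bars × 4 beats = 84 beats; 1.5 beats/chord → 56 chords.
Total: 3 + 12 + 3 + 18 + 56 = 92.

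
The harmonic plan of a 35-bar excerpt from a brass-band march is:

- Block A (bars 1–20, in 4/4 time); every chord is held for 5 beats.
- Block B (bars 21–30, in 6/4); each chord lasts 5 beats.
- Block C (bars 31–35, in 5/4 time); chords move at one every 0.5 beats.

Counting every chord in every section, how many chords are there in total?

78 chords

A: 20·4 = 80 beats, 80/5 = 16 chords.
B: 10·6 = 60 beats, 60/5 = 12 chords.
C: 5·5 = 25 beats, 25/0.5 = 50 chords.
Total: 16 + 12 + 50 = 78.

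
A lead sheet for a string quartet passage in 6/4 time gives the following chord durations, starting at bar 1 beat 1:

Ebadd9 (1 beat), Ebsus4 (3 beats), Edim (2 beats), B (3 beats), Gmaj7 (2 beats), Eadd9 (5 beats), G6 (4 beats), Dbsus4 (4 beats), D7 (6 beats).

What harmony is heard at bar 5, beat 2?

Beat 2 of bar 5 is beat (5−1)×6 + 2 = 26 overall.
Running totals: Ebadd9 ends at 1, Ebsus4 ends at 4, Edim ends at 6, B ends at 9, Gmaj7 ends at 11, Eadd9 ends at 16, G6 ends at 20, Dbsus4 ends at 24, D7 ends at 30.
Beat 26 falls within D7.

D7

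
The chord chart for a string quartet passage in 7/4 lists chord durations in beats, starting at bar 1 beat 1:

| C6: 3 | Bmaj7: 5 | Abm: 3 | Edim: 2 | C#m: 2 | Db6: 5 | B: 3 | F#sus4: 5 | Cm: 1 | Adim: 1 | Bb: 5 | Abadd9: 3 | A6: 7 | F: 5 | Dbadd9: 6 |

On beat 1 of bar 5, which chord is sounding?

Cm

Beat 1 of bar 5 is beat (5−1)×7 + 1 = 29 overall.
Running totals: C6 ends at 3, Bmaj7 ends at 8, Abm ends at 11, Edim ends at 13, C#m ends at 15, Db6 ends at 20, B ends at 23, F#sus4 ends at 28, Cm ends at 29.
Beat 29 falls within Cm.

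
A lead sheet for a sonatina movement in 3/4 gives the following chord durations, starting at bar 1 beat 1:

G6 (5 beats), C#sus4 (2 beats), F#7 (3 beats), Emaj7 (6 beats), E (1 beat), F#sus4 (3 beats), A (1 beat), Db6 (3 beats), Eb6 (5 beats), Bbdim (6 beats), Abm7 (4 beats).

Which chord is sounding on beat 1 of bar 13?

Abm7

Beat 1 of bar 13 is beat (13−1)×3 + 1 = 37 overall.
Running totals: G6 ends at 5, C#sus4 ends at 7, F#7 ends at 10, Emaj7 ends at 16, E ends at 17, F#sus4 ends at 20, A ends at 21, Db6 ends at 24, Eb6 ends at 29, Bbdim ends at 35, Abm7 ends at 39.
Beat 37 falls within Abm7.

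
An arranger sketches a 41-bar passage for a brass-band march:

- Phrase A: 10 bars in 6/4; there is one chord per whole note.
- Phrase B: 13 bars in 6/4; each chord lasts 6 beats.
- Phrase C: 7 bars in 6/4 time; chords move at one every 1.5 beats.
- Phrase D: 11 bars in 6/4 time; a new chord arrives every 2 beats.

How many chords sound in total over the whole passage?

A: 10·6 = 60 beats, 60/4 = 15 chords.
B: 13·6 = 78 beats, 78/6 = 13 chords.
C: 7·6 = 42 beats, 42/1.5 = 28 chords.
D: 11·6 = 66 beats, 66/2 = 33 chords.
Total: 15 + 13 + 28 + 33 = 89.

89 chords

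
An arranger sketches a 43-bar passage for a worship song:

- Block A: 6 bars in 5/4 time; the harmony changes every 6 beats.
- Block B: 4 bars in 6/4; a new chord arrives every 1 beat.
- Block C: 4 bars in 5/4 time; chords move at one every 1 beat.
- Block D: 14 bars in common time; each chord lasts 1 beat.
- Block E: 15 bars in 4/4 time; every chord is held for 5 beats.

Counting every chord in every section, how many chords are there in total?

A has 30 beats and chords last 6 each, so 5 chords.
B has 24 beats and chords last 1 each, so 24 chords.
C has 20 beats and chords last 1 each, so 20 chords.
D has 56 beats and chords last 1 each, so 56 chords.
E has 60 beats and chords last 5 each, so 12 chords.
Total: 5 + 24 + 20 + 56 + 12 = 117.

117 chords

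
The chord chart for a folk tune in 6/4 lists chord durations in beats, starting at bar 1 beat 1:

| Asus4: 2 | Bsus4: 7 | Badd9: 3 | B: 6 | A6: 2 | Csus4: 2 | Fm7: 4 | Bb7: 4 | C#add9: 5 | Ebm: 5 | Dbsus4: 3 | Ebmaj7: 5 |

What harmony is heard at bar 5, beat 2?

Beat 2 of bar 5 is beat (5−1)×6 + 2 = 26 overall.
Running totals: Asus4 ends at 2, Bsus4 ends at 9, Badd9 ends at 12, B ends at 18, A6 ends at 20, Csus4 ends at 22, Fm7 ends at 26.
Beat 26 falls within Fm7.

Fm7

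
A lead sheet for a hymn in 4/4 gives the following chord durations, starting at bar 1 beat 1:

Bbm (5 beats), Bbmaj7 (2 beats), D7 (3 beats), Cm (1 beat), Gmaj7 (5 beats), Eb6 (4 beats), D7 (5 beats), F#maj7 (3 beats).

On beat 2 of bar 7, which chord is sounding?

F#maj7

Beat 2 of bar 7 is beat (7−1)×4 + 2 = 26 overall.
Running totals: Bbm ends at 5, Bbmaj7 ends at 7, D7 ends at 10, Cm ends at 11, Gmaj7 ends at 16, Eb6 ends at 20, D7 ends at 25, F#maj7 ends at 28.
Beat 26 falls within F#maj7.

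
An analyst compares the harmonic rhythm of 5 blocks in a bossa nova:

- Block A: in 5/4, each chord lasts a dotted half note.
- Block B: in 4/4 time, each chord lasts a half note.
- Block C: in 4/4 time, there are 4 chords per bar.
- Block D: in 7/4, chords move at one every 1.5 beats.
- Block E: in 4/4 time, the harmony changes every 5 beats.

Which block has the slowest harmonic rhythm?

Block E

A: 5 beats/bar ÷ 3 beats/chord = 5/3 chords/bar.
B: 4 beats/bar ÷ 2 beats/chord = 2 chords/bar.
C: 4 beats/bar ÷ 1 beat/chord = 4 chords/bar.
D: 7 beats/bar ÷ 1.5 beats/chord = 14/3 chords/bar.
E: 4 beats/bar ÷ 5 beats/chord = 0.8 chords/bar.
Slowest is E at 0.8 chords/bar.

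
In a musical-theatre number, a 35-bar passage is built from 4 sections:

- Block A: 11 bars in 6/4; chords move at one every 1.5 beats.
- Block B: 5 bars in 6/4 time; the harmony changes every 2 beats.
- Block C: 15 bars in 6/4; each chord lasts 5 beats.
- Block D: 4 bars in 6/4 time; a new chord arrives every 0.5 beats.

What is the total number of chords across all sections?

A has 66 beats and chords last 1.5 each, so 44 chords.
B has 30 beats and chords last 2 each, so 15 chords.
C has 90 beats and chords last 5 each, so 18 chords.
D has 24 beats and chords last 0.5 each, so 48 chords.
Total: 44 + 15 + 18 + 48 = 125.

125 chords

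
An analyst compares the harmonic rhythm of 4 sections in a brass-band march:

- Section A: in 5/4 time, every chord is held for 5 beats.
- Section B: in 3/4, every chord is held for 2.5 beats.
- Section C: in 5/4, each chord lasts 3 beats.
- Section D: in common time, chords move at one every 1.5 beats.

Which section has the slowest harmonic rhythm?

Section A

A: 5 beats/bar ÷ 5 beats/chord = 1 chord/bar.
B: 3 beats/bar ÷ 2.5 beats/chord = 1.2 chords/bar.
C: 5 beats/bar ÷ 3 beats/chord = 5/3 chords/bar.
D: 4 beats/bar ÷ 1.5 beats/chord = 8/3 chords/bar.
Slowest is A at 1 chords/bar.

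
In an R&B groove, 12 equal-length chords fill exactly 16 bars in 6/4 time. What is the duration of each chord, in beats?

8 beats

16 bars × 6 beats/bar = 96 beats total.
96 beats ÷ 12 chords = 8 beats per chord.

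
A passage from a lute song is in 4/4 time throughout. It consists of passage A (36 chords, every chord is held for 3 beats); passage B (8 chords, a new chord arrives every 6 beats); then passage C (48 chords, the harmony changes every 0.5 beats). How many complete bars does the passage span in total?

45 bars

A: 36 × 3 = 108 beats = 27 bars.
B: 8 × 6 = 48 beats = 12 bars.
C: 48 × 0.5 = 24 beats = 6 bars.
Total: 27 + 12 + 6 = 45 bars.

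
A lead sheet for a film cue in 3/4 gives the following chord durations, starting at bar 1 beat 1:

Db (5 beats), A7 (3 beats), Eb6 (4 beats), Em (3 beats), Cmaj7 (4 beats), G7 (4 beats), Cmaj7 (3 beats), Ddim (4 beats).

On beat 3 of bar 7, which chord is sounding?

Beat 3 of bar 7 is beat (7−1)×3 + 3 = 21 overall.
Running totals: Db ends at 5, A7 ends at 8, Eb6 ends at 12, Em ends at 15, Cmaj7 ends at 19, G7 ends at 23.
Beat 21 falls within G7.

G7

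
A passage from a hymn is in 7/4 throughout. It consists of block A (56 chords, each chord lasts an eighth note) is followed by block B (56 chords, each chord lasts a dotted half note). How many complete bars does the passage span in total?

28 bars

A: 56 × 0.5 = 28 beats = 4 bars.
B: 56 × 3 = 168 beats = 24 bars.
Total: 4 + 24 = 28 bars.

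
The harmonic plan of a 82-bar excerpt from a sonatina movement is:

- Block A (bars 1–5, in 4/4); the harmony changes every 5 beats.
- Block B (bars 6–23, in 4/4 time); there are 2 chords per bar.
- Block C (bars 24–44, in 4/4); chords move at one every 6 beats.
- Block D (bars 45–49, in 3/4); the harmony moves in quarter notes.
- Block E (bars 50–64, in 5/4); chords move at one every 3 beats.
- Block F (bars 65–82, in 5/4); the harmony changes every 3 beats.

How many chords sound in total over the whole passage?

A: 5·4 = 20 beats, 20/5 = 4 chords.
B: 18·4 = 72 beats, 72/2 = 36 chords.
C: 21·4 = 84 beats, 84/6 = 14 chords.
D: 5·3 = 15 beats, 15/1 = 15 chords.
E: 15·5 = 75 beats, 75/3 = 25 chords.
F: 18·5 = 90 beats, 90/3 = 30 chords.
Total: 4 + 36 + 14 + 15 + 25 + 30 = 124.

124 chords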